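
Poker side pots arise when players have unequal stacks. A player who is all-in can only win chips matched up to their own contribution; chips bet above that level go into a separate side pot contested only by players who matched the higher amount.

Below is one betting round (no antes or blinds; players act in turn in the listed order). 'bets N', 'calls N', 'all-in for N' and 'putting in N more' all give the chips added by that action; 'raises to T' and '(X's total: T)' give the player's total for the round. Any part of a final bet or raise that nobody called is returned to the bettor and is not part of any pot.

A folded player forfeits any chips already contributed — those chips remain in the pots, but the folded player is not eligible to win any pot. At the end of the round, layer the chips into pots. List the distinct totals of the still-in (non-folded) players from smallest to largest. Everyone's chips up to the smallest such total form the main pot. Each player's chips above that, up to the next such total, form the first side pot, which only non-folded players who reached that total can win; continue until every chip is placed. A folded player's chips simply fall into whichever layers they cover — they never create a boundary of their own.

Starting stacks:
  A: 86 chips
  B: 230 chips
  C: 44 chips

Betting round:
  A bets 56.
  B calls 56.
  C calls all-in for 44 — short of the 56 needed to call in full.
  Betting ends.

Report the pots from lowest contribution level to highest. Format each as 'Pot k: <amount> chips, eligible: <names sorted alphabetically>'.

Contributions: A=56, B=56, C=44
Pot levels (distinct totals of non-folded players): 44, 56
Layer 1-44: 44 each from A, B, C = 44*3 = 132 chips; eligible A, B, C
Layer 45-56: 12 each from A, B = 12*2 = 24 chips; eligible A, B

Pot 1: 132 chips, eligible: A, B, C
Pot 2: 24 chips, eligible: A, B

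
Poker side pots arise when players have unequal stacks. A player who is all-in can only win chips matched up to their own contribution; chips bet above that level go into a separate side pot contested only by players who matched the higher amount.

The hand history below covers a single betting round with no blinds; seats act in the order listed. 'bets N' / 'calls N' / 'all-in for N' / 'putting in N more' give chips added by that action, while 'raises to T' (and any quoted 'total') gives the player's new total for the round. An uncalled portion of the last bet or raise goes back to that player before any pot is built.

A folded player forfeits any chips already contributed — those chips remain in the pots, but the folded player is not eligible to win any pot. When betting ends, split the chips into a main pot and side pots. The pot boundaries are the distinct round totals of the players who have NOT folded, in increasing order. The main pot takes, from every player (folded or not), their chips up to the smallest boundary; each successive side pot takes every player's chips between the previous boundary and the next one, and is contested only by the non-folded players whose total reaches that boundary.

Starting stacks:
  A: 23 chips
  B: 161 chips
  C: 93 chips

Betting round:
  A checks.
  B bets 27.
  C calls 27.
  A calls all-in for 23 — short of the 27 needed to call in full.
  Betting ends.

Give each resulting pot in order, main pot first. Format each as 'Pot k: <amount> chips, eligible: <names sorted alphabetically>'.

Pot 1: 69 chips, eligible: A, B, C
Pot 2: 8 chips, eligible: B, C

Derivation:
Contributions: A=23, B=27, C=27
Pot levels (distinct totals of non-folded players): 23, 27
Layer 1-23: 23 each from A, B, C = 23*3 = 69 chips; eligible A, B, C
Layer 24-27: 4 each from B, C = 4*2 = 8 chips; eligible B, C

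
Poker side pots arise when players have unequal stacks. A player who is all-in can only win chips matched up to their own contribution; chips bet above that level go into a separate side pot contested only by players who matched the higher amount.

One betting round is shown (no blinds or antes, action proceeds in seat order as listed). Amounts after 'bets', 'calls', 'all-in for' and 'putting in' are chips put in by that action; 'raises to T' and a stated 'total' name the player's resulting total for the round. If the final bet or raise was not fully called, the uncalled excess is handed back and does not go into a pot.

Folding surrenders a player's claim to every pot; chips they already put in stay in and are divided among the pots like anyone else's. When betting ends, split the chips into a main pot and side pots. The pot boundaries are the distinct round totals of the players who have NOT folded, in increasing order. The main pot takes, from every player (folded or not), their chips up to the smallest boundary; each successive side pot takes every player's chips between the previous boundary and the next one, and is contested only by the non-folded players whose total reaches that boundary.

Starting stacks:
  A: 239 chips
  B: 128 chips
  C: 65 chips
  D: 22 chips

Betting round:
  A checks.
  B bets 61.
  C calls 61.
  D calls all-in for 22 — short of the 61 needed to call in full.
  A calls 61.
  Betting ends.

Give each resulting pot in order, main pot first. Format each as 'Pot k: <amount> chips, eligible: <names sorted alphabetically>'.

Contributions: A=61, B=61, C=61, D=22
Pot levels (distinct totals of non-folded players): 22, 61
Layer 1-22: 22 each from A, B, C, D = 22*4 = 88 chips; eligible A, B, C, D
Layer 23-61: 39 each from A, B, C = 39*3 = 117 chips; eligible A, B, C

Pot 1: 88 chips, eligible: A, B, C, D
Pot 2: 117 chips, eligible: A, B, C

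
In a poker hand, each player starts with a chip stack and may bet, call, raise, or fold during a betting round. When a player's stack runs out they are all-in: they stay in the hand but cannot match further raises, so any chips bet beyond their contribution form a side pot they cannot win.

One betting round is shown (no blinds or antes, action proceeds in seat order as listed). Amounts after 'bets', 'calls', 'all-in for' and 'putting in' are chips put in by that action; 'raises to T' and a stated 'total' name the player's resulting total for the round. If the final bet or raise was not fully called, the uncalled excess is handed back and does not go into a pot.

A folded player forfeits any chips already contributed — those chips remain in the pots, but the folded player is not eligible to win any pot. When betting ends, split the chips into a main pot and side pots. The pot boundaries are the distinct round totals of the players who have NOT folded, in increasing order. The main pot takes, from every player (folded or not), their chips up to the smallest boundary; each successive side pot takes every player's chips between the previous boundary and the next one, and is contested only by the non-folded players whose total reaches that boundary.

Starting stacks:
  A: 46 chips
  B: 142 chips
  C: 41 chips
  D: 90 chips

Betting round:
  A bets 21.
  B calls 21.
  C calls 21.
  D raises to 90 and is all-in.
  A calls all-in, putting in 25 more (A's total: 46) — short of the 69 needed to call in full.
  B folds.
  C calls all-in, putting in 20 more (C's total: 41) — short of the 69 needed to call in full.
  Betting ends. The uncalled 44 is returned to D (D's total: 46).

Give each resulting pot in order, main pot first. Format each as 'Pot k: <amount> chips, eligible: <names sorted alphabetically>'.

Contributions (after 44 returned to D): A=46, B=21, C=41, D=46
Folded: B
Pot levels (distinct totals of non-folded players): 41, 46
Layer 1-41: A 41 + B 21 + C 41 + D 41 = 144 chips; eligible A, C, D
Layer 42-46: 5 each from A, D = 5*2 = 10 chips; eligible A, D

Pot 1: 144 chips, eligible: A, C, D
Pot 2: 10 chips, eligible: A, D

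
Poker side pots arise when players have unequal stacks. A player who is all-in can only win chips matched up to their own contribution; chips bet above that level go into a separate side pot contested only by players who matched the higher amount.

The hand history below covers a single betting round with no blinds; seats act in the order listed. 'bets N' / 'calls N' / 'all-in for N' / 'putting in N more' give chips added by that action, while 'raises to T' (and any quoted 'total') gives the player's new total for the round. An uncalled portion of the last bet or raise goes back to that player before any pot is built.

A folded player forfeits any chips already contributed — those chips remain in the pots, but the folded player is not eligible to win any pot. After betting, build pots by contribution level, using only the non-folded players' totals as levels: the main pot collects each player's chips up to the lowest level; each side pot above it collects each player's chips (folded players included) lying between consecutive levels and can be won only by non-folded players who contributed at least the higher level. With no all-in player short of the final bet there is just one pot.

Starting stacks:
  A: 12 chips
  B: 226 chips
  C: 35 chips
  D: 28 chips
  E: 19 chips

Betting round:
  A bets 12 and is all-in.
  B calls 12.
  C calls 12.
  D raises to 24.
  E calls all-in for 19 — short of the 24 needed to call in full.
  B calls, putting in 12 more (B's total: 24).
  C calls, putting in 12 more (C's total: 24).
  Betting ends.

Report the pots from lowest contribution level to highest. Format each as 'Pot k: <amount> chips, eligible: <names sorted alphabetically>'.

Pot 1: 60 chips, eligible: A, B, C, D, E
Pot 2: 28 chips, eligible: B, C, D, E
Pot 3: 15 chips, eligible: B, C, D

Derivation:
Contributions: A=12, B=24, C=24, D=24, E=19
Pot levels (distinct totals of non-folded players): 12, 19, 24
Layer 1-12: 12 each from A, B, C, D, E = 12*5 = 60 chips; eligible A, B, C, D, E
Layer 13-19: 7 each from B, C, D, E = 7*4 = 28 chips; eligible B, C, D, E
Layer 20-24: 5 each from B, C, D = 5*3 = 15 chips; eligible B, C, D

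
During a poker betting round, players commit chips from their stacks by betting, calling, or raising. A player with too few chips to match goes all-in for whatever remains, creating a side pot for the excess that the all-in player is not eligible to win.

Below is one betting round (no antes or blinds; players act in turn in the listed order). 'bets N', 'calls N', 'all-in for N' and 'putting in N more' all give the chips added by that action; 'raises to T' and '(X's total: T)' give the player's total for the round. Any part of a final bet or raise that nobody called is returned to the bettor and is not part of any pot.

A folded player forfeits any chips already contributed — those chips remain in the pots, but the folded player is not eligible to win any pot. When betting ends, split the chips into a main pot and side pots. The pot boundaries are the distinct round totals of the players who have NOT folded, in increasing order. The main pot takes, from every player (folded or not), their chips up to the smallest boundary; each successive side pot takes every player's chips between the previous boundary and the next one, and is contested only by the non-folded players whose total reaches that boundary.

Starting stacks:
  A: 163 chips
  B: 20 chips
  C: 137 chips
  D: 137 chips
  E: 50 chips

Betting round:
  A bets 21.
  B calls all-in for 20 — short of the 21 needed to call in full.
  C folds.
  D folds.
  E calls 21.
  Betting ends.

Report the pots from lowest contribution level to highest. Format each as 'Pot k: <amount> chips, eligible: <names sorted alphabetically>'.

Contributions: A=21, B=20, E=21
Folded: C, D
Pot levels (distinct totals of non-folded players): 20, 21
Layer 1-20: 20 each from A, B, E = 20*3 = 60 chips; eligible A, B, E
Layer 21-21: 1 each from A, E = 1*2 = 2 chips; eligible A, E

Pot 1: 60 chips, eligible: A, B, E
Pot 2: 2 chips, eligible: A, E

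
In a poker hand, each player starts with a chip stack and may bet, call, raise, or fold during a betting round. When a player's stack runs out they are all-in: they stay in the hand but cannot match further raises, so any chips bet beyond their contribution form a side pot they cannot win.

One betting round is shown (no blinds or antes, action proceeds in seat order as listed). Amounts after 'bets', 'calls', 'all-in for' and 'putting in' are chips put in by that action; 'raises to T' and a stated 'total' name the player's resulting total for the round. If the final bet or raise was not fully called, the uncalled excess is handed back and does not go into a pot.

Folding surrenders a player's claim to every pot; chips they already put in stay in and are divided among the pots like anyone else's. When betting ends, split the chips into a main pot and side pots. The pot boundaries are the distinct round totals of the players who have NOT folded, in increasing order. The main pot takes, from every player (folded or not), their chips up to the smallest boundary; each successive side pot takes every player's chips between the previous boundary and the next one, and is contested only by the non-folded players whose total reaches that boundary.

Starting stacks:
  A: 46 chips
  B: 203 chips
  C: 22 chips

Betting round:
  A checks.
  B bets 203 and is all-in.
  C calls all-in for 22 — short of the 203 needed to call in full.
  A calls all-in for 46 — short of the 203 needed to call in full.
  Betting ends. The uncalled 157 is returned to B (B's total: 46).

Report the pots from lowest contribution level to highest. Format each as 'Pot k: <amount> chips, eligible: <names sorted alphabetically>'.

Contributions (after 157 returned to B): A=46, B=46, C=22
Pot levels (distinct totals of non-folded players): 22, 46
Layer 1-22: 22 each from A, B, C = 22*3 = 66 chips; eligible A, B, C
Layer 23-46: 24 each from A, B = 24*2 = 48 chips; eligible A, B

Pot 1: 66 chips, eligible: A, B, C
Pot 2: 48 chips, eligible: A, B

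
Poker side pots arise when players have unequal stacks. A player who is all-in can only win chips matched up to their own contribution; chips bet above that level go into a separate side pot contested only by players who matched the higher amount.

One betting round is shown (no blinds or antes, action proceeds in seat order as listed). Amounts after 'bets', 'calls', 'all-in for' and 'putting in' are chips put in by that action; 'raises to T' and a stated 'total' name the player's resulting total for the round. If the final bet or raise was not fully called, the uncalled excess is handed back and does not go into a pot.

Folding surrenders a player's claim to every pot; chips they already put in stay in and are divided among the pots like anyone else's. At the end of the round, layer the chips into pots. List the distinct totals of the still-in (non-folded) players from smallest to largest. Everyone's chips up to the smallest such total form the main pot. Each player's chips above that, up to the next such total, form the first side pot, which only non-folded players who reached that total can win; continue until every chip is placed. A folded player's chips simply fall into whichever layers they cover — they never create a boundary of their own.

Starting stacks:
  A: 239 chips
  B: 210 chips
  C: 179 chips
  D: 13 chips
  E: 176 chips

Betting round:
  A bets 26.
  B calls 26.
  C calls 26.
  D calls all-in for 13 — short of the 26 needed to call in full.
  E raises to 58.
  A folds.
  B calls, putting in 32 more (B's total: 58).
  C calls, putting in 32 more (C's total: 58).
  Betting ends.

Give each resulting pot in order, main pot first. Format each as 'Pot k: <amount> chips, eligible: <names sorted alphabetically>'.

Contributions: A=26, B=58, C=58, D=13, E=58
Folded: A
Pot levels (distinct totals of non-folded players): 13, 58
Layer 1-13: 13 each from A, B, C, D, E = 13*5 = 65 chips; eligible B, C, D, E
Layer 14-58: A 13 + B 45 + C 45 + E 45 = 148 chips; eligible B, C, E

Pot 1: 65 chips, eligible: B, C, D, E
Pot 2: 148 chips, eligible: B, C, E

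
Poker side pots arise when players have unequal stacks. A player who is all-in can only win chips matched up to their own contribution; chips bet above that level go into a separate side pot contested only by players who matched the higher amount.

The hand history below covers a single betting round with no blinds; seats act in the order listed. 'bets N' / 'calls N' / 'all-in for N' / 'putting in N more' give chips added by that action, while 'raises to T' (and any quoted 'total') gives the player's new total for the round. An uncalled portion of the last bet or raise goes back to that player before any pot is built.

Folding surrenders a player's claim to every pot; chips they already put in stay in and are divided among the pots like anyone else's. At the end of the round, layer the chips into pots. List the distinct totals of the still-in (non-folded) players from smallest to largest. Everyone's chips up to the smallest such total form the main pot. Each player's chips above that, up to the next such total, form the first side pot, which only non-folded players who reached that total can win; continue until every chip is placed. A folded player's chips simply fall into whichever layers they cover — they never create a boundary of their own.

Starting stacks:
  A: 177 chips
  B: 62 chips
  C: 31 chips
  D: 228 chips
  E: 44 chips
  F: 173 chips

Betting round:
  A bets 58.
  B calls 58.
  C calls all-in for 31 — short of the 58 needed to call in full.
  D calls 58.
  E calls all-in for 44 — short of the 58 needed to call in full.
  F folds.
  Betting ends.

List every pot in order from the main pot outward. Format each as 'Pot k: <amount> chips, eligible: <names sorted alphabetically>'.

Pot 1: 155 chips, eligible: A, B, C, D, E
Pot 2: 52 chips, eligible: A, B, D, E
Pot 3: 42 chips, eligible: A, B, D

Derivation:
Contributions: A=58, B=58, C=31, D=58, E=44
Folded: F
Pot levels (distinct totals of non-folded players): 31, 44, 58
Layer 1-31: 31 each from A, B, C, D, E = 31*5 = 155 chips; eligible A, B, C, D, E
Layer 32-44: 13 each from A, B, D, E = 13*4 = 52 chips; eligible A, B, D, E
Layer 45-58: 14 each from A, B, D = 14*3 = 42 chips; eligible A, B, D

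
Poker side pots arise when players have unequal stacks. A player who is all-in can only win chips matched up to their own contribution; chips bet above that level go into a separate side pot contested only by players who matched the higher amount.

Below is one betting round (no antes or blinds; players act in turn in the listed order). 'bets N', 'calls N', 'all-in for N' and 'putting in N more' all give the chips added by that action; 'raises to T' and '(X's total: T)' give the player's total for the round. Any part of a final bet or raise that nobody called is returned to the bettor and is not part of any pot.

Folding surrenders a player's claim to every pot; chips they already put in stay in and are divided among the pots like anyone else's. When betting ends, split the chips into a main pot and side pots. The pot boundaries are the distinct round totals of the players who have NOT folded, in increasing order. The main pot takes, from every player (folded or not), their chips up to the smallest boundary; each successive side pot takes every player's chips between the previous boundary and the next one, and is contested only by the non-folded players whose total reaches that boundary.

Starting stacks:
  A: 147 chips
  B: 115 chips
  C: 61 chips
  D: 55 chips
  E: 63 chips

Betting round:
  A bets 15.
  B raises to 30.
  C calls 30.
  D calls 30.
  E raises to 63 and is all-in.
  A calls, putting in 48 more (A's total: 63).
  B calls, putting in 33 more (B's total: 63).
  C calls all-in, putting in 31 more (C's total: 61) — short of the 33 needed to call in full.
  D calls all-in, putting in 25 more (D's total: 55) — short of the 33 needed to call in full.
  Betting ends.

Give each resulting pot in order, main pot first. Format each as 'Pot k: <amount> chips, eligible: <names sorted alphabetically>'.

Contributions: A=63, B=63, C=61, D=55, E=63
Pot levels (distinct totals of non-folded players): 55, 61, 63
Layer 1-55: 55 each from A, B, C, D, E = 55*5 = 275 chips; eligible A, B, C, D, E
Layer 56-61: 6 each from A, B, C, E = 6*4 = 24 chips; eligible A, B, C, E
Layer 62-63: 2 each from A, B, E = 2*3 = 6 chips; eligible A, B, E

Pot 1: 275 chips, eligible: A, B, C, D, E
Pot 2: 24 chips, eligible: A, B, C, E
Pot 3: 6 chips, eligible: A, B, E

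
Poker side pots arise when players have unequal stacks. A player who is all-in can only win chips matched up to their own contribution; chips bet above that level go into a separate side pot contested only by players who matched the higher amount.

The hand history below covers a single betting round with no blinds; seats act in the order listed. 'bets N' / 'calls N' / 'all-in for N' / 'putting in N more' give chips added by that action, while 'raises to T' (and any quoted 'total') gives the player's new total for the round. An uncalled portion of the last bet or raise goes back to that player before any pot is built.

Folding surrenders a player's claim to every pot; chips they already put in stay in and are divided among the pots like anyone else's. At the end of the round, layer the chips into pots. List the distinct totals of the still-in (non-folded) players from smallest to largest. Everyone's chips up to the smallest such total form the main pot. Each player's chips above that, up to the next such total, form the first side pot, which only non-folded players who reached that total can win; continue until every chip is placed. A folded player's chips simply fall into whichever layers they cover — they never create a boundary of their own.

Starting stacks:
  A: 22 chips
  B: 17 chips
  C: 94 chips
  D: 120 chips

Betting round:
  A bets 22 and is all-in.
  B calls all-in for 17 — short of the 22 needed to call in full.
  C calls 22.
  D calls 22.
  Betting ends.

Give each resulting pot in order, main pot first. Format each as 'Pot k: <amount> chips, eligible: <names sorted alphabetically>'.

Pot 1: 68 chips, eligible: A, B, C, D
Pot 2: 15 chips, eligible: A, C, D

Derivation:
Contributions: A=22, B=17, C=22, D=22
Pot levels (distinct totals of non-folded players): 17, 22
Layer 1-17: 17 each from A, B, C, D = 17*4 = 68 chips; eligible A, B, C, D
Layer 18-22: 5 each from A, C, D = 5*3 = 15 chips; eligible A, C, D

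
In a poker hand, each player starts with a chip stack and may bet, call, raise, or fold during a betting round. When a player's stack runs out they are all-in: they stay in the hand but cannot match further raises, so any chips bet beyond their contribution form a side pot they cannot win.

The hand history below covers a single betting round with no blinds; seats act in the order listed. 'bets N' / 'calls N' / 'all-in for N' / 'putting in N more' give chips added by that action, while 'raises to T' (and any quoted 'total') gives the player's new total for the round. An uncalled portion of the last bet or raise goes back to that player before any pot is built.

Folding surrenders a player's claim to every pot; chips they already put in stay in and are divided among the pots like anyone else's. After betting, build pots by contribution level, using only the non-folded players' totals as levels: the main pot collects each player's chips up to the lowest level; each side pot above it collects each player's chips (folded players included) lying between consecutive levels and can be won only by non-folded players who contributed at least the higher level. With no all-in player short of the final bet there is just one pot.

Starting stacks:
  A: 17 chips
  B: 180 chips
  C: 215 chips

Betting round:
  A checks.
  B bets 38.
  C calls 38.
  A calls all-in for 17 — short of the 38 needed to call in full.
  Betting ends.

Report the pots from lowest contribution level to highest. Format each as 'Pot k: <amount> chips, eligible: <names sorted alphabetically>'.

Contributions: A=17, B=38, C=38
Pot levels (distinct totals of non-folded players): 17, 38
Layer 1-17: 17 each from A, B, C = 17*3 = 51 chips; eligible A, B, C
Layer 18-38: 21 each from B, C = 21*2 = 42 chips; eligible B, C

Pot 1: 51 chips, eligible: A, B, C
Pot 2: 42 chips, eligible: B, C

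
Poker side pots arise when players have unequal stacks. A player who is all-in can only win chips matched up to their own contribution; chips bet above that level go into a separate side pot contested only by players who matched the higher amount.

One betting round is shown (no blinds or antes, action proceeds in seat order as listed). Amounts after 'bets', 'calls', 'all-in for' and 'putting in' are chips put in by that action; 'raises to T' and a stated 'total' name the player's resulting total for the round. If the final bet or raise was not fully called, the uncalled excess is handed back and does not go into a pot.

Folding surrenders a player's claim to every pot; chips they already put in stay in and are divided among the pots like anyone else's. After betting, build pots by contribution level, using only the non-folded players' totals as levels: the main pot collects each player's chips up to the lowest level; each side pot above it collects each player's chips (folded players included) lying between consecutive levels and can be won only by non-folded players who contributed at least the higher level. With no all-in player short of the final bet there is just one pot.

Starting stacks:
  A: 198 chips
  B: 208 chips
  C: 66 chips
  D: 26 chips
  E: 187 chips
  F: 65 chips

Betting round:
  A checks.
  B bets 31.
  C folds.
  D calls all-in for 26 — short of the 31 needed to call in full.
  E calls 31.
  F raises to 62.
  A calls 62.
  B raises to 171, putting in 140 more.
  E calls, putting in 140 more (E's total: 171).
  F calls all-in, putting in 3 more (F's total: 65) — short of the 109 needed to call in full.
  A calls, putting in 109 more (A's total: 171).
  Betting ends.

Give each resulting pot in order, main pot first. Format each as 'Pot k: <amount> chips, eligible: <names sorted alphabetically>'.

Pot 1: 130 chips, eligible: A, B, D, E, F
Pot 2: 156 chips, eligible: A, B, E, F
Pot 3: 318 chips, eligible: A, B, E

Derivation:
Contributions: A=171, B=171, D=26, E=171, F=65
Folded: C
Pot levels (distinct totals of non-folded players): 26, 65, 171
Layer 1-26: 26 each from A, B, D, E, F = 26*5 = 130 chips; eligible A, B, D, E, F
Layer 27-65: 39 each from A, B, E, F = 39*4 = 156 chips; eligible A, B, E, F
Layer 66-171: 106 each from A, B, E = 106*3 = 318 chips; eligible A, B, E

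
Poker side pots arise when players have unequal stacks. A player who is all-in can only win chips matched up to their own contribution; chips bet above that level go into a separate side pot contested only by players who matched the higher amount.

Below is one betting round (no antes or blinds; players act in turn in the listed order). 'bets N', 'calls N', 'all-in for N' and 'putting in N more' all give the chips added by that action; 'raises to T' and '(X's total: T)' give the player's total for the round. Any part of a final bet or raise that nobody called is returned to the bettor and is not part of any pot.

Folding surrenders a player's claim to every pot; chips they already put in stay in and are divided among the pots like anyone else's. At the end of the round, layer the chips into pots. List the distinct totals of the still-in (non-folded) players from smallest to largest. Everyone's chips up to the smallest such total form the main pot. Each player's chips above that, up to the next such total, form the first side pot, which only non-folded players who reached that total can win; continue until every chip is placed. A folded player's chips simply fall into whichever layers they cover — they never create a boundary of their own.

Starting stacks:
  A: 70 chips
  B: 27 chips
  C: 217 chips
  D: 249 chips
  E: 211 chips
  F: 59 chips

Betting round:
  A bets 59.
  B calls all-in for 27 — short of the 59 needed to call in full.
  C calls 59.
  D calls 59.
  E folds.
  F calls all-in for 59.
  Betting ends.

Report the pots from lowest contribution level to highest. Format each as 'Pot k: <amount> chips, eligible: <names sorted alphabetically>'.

Contributions: A=59, B=27, C=59, D=59, F=59
Folded: E
Pot levels (distinct totals of non-folded players): 27, 59
Layer 1-27: 27 each from A, B, C, D, F = 27*5 = 135 chips; eligible A, B, C, D, F
Layer 28-59: 32 each from A, C, D, F = 32*4 = 128 chips; eligible A, C, D, F

Pot 1: 135 chips, eligible: A, B, C, D, F
Pot 2: 128 chips, eligible: A, C, D, F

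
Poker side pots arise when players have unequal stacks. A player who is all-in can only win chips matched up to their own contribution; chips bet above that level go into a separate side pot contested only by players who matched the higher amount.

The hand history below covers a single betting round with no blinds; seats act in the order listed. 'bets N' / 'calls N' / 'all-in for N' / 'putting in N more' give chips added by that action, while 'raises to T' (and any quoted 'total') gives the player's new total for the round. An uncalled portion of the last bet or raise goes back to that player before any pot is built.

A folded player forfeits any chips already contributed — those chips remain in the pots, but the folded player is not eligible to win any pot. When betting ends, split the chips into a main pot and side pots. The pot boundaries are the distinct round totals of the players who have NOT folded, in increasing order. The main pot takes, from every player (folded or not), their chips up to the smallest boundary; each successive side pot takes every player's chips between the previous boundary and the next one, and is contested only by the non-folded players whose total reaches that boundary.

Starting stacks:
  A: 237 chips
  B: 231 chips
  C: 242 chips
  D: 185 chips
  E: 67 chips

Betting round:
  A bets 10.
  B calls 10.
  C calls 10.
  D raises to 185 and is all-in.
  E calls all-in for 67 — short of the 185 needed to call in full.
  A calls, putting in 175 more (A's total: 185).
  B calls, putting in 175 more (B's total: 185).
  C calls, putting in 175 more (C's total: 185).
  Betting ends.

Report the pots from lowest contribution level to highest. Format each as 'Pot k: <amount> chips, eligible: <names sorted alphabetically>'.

Pot 1: 335 chips, eligible: A, B, C, D, E
Pot 2: 472 chips, eligible: A, B, C, D

Derivation:
Contributions: A=185, B=185, C=185, D=185, E=67
Pot levels (distinct totals of non-folded players): 67, 185
Layer 1-67: 67 each from A, B, C, D, E = 67*5 = 335 chips; eligible A, B, C, D, E
Layer 68-185: 118 each from A, B, C, D = 118*4 = 472 chips; eligible A, B, C, D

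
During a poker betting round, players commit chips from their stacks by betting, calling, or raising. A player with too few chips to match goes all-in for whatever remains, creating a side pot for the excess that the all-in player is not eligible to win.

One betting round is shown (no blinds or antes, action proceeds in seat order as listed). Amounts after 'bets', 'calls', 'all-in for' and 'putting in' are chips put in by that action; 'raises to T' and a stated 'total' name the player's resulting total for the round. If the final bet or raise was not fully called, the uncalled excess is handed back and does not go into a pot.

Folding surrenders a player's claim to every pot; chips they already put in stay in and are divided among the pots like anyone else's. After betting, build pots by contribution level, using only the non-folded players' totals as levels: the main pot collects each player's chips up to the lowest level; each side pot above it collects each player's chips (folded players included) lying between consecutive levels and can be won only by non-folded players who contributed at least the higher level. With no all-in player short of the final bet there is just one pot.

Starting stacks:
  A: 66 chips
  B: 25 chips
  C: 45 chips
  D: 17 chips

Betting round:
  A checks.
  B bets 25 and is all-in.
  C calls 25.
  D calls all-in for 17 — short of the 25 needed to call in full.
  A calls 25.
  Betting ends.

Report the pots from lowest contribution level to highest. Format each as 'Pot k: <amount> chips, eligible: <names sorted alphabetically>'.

Contributions: A=25, B=25, C=25, D=17
Pot levels (distinct totals of non-folded players): 17, 25
Layer 1-17: 17 each from A, B, C, D = 17*4 = 68 chips; eligible A, B, C, D
Layer 18-25: 8 each from A, B, C = 8*3 = 24 chips; eligible A, B, C

Pot 1: 68 chips, eligible: A, B, C, D
Pot 2: 24 chips, eligible: A, B, C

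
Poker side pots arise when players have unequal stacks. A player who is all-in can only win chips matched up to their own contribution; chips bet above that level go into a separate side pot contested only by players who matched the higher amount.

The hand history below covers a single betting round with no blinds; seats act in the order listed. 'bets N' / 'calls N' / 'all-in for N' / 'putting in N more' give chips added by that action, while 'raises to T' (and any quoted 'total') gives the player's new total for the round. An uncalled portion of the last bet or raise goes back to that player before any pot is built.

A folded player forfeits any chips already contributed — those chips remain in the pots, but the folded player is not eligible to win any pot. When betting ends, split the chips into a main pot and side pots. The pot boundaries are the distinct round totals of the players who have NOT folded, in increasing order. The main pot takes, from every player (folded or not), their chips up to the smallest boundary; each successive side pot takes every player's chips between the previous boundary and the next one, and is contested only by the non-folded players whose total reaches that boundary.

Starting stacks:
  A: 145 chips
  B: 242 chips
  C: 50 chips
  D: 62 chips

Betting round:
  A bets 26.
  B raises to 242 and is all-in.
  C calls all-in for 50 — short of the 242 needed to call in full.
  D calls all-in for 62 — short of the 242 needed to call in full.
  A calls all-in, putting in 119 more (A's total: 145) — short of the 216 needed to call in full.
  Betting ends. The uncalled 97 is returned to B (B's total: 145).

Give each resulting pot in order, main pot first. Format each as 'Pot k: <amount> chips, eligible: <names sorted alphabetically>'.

Contributions (after 97 returned to B): A=145, B=145, C=50, D=62
Pot levels (distinct totals of non-folded players): 50, 62, 145
Layer 1-50: 50 each from A, B, C, D = 50*4 = 200 chips; eligible A, B, C, D
Layer 51-62: 12 each from A, B, D = 12*3 = 36 chips; eligible A, B, D
Layer 63-145: 83 each from A, B = 83*2 = 166 chips; eligible A, B

Pot 1: 200 chips, eligible: A, B, C, D
Pot 2: 36 chips, eligible: A, B, D
Pot 3: 166 chips, eligible: A, B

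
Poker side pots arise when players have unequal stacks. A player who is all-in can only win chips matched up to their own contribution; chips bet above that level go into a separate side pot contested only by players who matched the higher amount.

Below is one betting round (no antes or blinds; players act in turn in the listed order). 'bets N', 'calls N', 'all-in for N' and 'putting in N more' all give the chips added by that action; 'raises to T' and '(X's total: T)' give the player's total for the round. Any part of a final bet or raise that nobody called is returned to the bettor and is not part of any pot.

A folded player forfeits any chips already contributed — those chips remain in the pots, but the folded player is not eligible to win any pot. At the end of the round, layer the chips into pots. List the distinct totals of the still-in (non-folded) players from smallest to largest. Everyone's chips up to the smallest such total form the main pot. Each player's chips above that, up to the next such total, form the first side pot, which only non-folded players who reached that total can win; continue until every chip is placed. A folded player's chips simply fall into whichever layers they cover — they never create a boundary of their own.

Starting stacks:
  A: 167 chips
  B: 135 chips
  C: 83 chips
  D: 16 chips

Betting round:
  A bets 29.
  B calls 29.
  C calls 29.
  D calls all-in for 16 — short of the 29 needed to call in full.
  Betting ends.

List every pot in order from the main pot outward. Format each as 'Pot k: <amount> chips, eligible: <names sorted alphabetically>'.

Contributions: A=29, B=29, C=29, D=16
Pot levels (distinct totals of non-folded players): 16, 29
Layer 1-16: 16 each from A, B, C, D = 16*4 = 64 chips; eligible A, B, C, D
Layer 17-29: 13 each from A, B, C = 13*3 = 39 chips; eligible A, B, C

Pot 1: 64 chips, eligible: A, B, C, D
Pot 2: 39 chips, eligible: A, B, C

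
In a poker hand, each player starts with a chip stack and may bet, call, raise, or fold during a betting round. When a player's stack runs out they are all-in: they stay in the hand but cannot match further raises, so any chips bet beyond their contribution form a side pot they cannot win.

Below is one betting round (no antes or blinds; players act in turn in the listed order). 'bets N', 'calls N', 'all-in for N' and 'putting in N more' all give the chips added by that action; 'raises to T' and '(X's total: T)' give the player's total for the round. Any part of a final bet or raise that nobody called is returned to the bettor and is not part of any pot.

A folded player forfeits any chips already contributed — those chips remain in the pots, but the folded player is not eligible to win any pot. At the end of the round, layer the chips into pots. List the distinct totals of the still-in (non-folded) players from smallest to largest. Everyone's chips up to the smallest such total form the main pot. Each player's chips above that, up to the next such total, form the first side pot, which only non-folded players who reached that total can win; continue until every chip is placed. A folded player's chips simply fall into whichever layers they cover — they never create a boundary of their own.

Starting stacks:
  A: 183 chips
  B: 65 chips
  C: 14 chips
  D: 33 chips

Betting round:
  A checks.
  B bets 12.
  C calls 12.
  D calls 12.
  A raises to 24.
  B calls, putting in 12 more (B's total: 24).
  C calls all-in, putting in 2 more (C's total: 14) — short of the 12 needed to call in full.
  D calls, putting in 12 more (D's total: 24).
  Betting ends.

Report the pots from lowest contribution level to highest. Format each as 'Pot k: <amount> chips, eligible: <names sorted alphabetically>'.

Contributions: A=24, B=24, C=14, D=24
Pot levels (distinct totals of non-folded players): 14, 24
Layer 1-14: 14 each from A, B, C, D = 14*4 = 56 chips; eligible A, B, C, D
Layer 15-24: 10 each from A, B, D = 10*3 = 30 chips; eligible A, B, D

Pot 1: 56 chips, eligible: A, B, C, D
Pot 2: 30 chips, eligible: A, B, D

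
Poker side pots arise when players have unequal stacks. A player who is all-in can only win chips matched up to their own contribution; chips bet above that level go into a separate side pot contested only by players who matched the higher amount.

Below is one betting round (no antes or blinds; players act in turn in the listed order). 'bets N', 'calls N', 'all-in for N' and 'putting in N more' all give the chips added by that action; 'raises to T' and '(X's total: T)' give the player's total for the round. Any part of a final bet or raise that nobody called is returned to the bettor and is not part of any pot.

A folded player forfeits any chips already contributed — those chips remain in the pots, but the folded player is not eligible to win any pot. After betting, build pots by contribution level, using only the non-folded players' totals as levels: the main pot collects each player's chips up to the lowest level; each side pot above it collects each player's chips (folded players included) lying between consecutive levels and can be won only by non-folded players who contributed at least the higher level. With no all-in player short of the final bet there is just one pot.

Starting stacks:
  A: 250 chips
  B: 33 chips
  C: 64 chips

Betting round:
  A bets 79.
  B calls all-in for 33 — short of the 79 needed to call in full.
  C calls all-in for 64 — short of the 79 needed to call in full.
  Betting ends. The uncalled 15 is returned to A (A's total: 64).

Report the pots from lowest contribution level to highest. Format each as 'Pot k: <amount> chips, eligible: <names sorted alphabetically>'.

Pot 1: 99 chips, eligible: A, B, C
Pot 2: 62 chips, eligible: A, C

Derivation:
Contributions (after 15 returned to A): A=64, B=33, C=64
Pot levels (distinct totals of non-folded players): 33, 64
Layer 1-33: 33 each from A, B, C = 33*3 = 99 chips; eligible A, B, C
Layer 34-64: 31 each from A, C = 31*2 = 62 chips; eligible A, C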